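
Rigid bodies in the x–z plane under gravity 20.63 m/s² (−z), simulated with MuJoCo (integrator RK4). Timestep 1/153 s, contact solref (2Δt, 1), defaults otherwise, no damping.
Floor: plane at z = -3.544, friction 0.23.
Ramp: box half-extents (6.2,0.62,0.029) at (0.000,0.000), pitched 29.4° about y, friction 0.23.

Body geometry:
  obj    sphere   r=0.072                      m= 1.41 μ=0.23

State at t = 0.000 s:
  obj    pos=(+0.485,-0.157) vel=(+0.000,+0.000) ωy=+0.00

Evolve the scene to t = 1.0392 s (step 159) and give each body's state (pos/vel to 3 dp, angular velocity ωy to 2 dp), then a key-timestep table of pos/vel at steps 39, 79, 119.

State at t = 1.0392 s:
  obj    pos=(+3.889,-2.075) vel=(+6.550,-3.691) ωy=+104.38

Key-timestep trajectory:
   step    t(s)  obj.x    obj.z    obj.vx   obj.vz 
     39  0.2549   +0.690  -0.273  +1.607  -0.906
     79  0.5163   +1.325  -0.631  +3.255  -1.834
    119  0.7778   +2.392  -1.232  +4.902  -2.762


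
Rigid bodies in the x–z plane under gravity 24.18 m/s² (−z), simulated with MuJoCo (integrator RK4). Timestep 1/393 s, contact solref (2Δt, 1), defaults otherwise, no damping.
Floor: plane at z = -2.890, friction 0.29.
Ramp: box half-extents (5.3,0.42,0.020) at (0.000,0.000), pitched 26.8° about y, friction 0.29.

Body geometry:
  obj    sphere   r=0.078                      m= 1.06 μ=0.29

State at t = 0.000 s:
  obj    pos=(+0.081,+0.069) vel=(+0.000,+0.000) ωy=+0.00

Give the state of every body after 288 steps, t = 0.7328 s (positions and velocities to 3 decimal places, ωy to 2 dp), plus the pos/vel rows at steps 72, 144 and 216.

State at t = 0.7328 s:
  obj    pos=(+1.948,-0.874) vel=(+5.094,-2.573) ωy=+73.15

Key-timestep trajectory:
   step    t(s)  obj.x    obj.z    obj.vx   obj.vz 
     72  0.1832   +0.198  +0.010  +1.274  -0.643
    144  0.3664   +0.548  -0.167  +2.547  -1.287
    216  0.5496   +1.131  -0.461  +3.820  -1.930


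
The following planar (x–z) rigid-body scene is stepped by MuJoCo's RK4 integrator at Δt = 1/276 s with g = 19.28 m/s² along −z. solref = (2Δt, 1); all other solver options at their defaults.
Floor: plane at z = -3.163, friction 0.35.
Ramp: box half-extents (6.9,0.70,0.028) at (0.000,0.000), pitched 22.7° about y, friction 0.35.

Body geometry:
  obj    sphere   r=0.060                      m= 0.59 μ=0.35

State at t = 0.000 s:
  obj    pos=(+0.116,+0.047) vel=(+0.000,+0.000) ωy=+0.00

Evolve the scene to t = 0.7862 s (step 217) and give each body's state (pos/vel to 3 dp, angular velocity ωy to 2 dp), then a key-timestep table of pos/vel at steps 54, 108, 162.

State at t = 0.7862 s:
  obj    pos=(+1.631,-0.587) vel=(+3.855,-1.612) ωy=+69.63

Key-timestep trajectory:
   step    t(s)  obj.x    obj.z    obj.vx   obj.vz 
     54  0.1957   +0.210  +0.008  +0.959  -0.401
    108  0.3913   +0.491  -0.110  +1.919  -0.803
    162  0.5870   +0.961  -0.306  +2.878  -1.204


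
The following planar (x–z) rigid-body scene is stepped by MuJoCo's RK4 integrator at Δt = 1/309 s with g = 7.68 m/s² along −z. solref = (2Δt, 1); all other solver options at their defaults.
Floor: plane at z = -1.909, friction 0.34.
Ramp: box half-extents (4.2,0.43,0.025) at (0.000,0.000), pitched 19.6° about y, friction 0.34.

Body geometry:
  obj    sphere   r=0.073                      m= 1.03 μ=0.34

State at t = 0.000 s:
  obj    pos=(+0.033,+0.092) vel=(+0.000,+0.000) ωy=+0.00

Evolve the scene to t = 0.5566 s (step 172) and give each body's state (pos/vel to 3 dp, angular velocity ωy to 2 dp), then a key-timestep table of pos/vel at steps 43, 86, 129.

State at t = 0.5566 s:
  obj    pos=(+0.302,-0.003) vel=(+0.965,-0.344) ωy=+14.03

Key-timestep trajectory:
   step    t(s)  obj.x    obj.z    obj.vx   obj.vz 
     43  0.1392   +0.050  +0.086  +0.241  -0.086
     86  0.2783   +0.100  +0.068  +0.483  -0.172
    129  0.4175   +0.184  +0.038  +0.724  -0.258


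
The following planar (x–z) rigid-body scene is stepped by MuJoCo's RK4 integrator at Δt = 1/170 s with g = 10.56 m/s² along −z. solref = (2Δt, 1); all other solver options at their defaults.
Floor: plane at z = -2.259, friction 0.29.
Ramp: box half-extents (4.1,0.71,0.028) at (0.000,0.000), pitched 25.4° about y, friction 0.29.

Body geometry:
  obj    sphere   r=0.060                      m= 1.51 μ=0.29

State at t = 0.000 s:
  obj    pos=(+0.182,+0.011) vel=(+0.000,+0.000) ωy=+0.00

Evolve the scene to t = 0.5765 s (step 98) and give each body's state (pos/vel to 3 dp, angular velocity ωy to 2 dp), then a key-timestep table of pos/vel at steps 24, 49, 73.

State at t = 0.5765 s:
  obj    pos=(+0.668,-0.220) vel=(+1.685,-0.800) ωy=+31.07

Key-timestep trajectory:
   step    t(s)  obj.x    obj.z    obj.vx   obj.vz 
     24  0.1412   +0.211  -0.003  +0.413  -0.196
     49  0.2882   +0.303  -0.047  +0.843  -0.400
     73  0.4294   +0.452  -0.117  +1.255  -0.596


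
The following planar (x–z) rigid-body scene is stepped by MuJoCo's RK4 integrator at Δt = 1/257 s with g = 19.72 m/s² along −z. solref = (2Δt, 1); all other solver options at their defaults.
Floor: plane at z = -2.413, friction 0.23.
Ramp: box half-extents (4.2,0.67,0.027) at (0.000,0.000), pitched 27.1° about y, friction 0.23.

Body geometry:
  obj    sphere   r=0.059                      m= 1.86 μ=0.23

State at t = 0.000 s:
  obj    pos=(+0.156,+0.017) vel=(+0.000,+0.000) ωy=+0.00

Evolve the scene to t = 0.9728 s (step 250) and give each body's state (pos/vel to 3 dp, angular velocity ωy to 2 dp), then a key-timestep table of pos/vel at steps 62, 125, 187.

State at t = 0.9728 s:
  obj    pos=(+2.859,-1.366) vel=(+5.557,-2.844) ωy=+105.78

Key-timestep trajectory:
   step    t(s)  obj.x    obj.z    obj.vx   obj.vz 
     62  0.2412   +0.322  -0.068  +1.378  -0.705
    125  0.4864   +0.832  -0.329  +2.779  -1.422
    187  0.7276   +1.668  -0.757  +4.157  -2.127


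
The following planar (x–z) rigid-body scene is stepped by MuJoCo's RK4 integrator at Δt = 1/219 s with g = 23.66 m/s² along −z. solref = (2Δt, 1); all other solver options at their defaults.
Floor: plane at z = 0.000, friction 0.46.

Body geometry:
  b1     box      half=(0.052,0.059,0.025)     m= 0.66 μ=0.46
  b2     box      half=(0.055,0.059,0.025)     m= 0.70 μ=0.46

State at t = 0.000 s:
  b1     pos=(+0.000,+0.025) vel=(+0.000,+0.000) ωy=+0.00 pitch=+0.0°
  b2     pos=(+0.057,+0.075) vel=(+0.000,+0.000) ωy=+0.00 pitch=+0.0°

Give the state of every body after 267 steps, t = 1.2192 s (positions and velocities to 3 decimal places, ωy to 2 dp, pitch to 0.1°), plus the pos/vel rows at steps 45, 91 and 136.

State at t = 1.2192 s:
  b1     pos=(+0.000,+0.025) vel=(+0.000,+0.000) ωy=+0.00 pitch=+0.0°
  b2     pos=(+0.113,+0.055) vel=(+0.000,+0.000) ωy=+0.00 pitch=+90.0°

Key-timestep trajectory:
   step    t(s)  b1.x    b1.z    b1.vx   b1.vz   b2.x    b2.z    b2.vx   b2.vz 
     45  0.2055   +0.000  +0.025  +0.000  +0.000   +0.097  +0.060  +0.335  -0.045
     91  0.4155   +0.000  +0.025  +0.000  +0.000   +0.125  +0.059  -0.168  -0.041
    136  0.6210   +0.000  +0.025  +0.000  +0.000   +0.117  +0.057  -0.045  -0.011


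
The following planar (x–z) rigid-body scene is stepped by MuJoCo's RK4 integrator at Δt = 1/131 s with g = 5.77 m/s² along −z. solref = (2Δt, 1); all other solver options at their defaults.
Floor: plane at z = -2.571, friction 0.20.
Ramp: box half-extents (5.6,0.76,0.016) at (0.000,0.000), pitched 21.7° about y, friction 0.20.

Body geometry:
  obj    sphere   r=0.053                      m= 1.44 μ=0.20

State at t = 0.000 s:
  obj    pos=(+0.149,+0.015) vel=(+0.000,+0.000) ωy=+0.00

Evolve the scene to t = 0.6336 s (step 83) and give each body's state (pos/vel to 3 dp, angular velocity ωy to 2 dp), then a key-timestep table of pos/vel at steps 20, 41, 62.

State at t = 0.6336 s:
  obj    pos=(+0.433,-0.098) vel=(+0.897,-0.357) ωy=+18.21

Key-timestep trajectory:
   step    t(s)  obj.x    obj.z    obj.vx   obj.vz 
     20  0.1527   +0.166  +0.008  +0.216  -0.086
     41  0.3130   +0.218  -0.013  +0.443  -0.176
     62  0.4733   +0.308  -0.048  +0.670  -0.267


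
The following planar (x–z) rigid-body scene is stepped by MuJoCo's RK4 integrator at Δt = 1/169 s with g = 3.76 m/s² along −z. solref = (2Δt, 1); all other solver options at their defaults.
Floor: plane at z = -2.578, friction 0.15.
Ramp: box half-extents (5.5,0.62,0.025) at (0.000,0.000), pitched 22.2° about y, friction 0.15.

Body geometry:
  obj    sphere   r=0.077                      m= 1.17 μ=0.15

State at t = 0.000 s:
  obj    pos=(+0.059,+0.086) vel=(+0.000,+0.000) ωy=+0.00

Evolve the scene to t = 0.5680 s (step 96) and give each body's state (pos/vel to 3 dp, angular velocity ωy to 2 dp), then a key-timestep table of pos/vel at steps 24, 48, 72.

State at t = 0.5680 s:
  obj    pos=(+0.211,+0.024) vel=(+0.534,-0.218) ωy=+7.48

Key-timestep trajectory:
   step    t(s)  obj.x    obj.z    obj.vx   obj.vz 
     24  0.1420   +0.069  +0.082  +0.134  -0.054
     48  0.2840   +0.097  +0.071  +0.267  -0.109
     72  0.4260   +0.144  +0.051  +0.400  -0.163


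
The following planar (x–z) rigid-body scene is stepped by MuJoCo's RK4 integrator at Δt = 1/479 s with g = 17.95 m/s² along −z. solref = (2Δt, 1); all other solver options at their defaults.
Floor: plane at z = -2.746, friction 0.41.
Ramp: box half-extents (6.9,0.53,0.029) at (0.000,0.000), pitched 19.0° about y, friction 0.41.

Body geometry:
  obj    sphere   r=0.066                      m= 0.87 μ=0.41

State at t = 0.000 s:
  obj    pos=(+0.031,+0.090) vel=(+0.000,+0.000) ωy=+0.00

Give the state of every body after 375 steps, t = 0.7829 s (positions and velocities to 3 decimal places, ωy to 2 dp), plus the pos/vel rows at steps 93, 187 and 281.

State at t = 0.7829 s:
  obj    pos=(+1.241,-0.327) vel=(+3.090,-1.064) ωy=+49.51

Key-timestep trajectory:
   step    t(s)  obj.x    obj.z    obj.vx   obj.vz 
     93  0.1942   +0.105  +0.064  +0.766  -0.264
    187  0.3904   +0.332  -0.014  +1.541  -0.531
    281  0.5866   +0.710  -0.144  +2.315  -0.797


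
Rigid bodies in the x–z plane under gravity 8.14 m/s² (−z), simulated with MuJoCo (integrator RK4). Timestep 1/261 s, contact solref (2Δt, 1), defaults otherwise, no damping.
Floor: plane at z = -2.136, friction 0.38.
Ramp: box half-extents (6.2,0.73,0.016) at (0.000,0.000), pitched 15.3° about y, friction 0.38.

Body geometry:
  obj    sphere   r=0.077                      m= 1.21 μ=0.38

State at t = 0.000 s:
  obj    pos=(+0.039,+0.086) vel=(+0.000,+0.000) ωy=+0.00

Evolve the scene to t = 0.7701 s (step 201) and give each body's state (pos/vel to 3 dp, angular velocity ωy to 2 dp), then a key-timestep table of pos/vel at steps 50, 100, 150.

State at t = 0.7701 s:
  obj    pos=(+0.478,-0.034) vel=(+1.140,-0.312) ωy=+15.34

Key-timestep trajectory:
   step    t(s)  obj.x    obj.z    obj.vx   obj.vz 
     50  0.1916   +0.066  +0.078  +0.284  -0.078
    100  0.3831   +0.148  +0.056  +0.567  -0.155
    150  0.5747   +0.283  +0.019  +0.851  -0.233


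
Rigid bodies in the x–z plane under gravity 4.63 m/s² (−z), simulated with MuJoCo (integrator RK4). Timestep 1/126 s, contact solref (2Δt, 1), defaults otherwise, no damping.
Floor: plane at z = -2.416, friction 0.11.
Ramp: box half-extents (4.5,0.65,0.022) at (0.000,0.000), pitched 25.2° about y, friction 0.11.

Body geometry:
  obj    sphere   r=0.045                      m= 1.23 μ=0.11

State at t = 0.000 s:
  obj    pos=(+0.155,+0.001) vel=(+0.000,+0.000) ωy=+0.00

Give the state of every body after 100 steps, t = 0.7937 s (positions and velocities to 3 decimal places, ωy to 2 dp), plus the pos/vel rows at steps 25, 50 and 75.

State at t = 0.7937 s:
  obj    pos=(+0.585,-0.201) vel=(+1.090,-0.496) ωy=+20.40

Key-timestep trajectory:
   step    t(s)  obj.x    obj.z    obj.vx   obj.vz 
     25  0.1984   +0.182  -0.012  +0.272  -0.125
     50  0.3968   +0.263  -0.050  +0.541  -0.260
     75  0.5952   +0.397  -0.113  +0.819  -0.367


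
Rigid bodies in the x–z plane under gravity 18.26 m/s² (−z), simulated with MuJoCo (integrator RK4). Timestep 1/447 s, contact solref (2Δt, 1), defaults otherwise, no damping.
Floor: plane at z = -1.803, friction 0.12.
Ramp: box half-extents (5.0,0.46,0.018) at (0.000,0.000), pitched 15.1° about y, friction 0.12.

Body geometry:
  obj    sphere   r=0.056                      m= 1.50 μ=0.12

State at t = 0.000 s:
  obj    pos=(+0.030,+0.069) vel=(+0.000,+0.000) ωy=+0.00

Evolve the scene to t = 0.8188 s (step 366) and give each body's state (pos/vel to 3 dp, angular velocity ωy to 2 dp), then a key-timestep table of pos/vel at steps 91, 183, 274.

State at t = 0.8188 s:
  obj    pos=(+1.130,-0.228) vel=(+2.686,-0.725) ωy=+49.67

Key-timestep trajectory:
   step    t(s)  obj.x    obj.z    obj.vx   obj.vz 
     91  0.2036   +0.098  +0.050  +0.668  -0.180
    183  0.4094   +0.305  -0.006  +1.343  -0.362
    274  0.6130   +0.646  -0.098  +2.011  -0.543


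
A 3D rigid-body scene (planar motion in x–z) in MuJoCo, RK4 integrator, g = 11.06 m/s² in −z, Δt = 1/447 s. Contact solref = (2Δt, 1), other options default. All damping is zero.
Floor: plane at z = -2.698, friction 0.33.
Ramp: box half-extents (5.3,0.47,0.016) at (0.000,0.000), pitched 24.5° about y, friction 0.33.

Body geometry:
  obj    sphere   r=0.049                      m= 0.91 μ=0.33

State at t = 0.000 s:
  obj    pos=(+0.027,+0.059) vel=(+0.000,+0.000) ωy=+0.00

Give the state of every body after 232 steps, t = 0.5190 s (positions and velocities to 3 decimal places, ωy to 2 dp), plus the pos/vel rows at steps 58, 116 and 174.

State at t = 0.5190 s:
  obj    pos=(+0.429,-0.124) vel=(+1.547,-0.705) ωy=+34.70

Key-timestep trajectory:
   step    t(s)  obj.x    obj.z    obj.vx   obj.vz 
     58  0.1298   +0.052  +0.048  +0.387  -0.176
    116  0.2595   +0.127  +0.013  +0.774  -0.353
    174  0.3893   +0.253  -0.044  +1.161  -0.529


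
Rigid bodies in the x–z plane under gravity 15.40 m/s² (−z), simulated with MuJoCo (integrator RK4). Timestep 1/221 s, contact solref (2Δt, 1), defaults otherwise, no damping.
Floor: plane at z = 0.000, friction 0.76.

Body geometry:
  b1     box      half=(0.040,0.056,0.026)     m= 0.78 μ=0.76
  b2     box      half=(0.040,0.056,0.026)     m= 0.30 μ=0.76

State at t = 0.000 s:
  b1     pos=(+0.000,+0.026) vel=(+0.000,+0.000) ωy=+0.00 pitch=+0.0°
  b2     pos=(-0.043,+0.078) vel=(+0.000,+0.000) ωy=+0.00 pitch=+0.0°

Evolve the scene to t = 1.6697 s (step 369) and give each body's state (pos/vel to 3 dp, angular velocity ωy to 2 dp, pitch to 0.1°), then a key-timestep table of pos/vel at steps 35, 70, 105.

State at t = 1.6697 s:
  b1     pos=(+0.000,+0.026) vel=(+0.000,+0.000) ωy=+0.00 pitch=+0.0°
  b2     pos=(-0.077,+0.040) vel=(+0.000,+0.000) ωy=+0.00 pitch=-90.0°

Key-timestep trajectory:
   step    t(s)  b1.x    b1.z    b1.vx   b1.vz   b2.x    b2.z    b2.vx   b2.vz 
     35  0.1584   +0.000  +0.026  +0.000  +0.000   -0.059  +0.070  -0.245  -0.242
     70  0.3167   +0.000  +0.026  +0.000  +0.000   -0.094  +0.047  -0.039  +0.007
    105  0.4751   +0.000  +0.026  +0.000  +0.000   -0.073  +0.041  +0.073  +0.092


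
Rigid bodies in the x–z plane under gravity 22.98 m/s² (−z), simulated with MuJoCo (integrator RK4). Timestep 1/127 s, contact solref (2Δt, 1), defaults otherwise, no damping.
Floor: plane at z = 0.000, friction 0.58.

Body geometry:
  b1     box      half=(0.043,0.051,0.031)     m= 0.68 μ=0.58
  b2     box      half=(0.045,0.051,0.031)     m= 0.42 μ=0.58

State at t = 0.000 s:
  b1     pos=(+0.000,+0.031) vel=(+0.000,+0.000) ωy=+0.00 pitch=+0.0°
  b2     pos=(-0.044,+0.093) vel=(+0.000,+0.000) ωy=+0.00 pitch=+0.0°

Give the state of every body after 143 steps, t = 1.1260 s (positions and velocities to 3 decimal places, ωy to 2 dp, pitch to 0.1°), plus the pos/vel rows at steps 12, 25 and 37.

State at t = 1.1260 s:
  b1     pos=(+0.000,+0.031) vel=(+0.000,+0.000) ωy=+0.00 pitch=+0.0°
  b2     pos=(-0.085,+0.045) vel=(+0.000,+0.000) ωy=+0.00 pitch=-90.0°

Key-timestep trajectory:
   step    t(s)  b1.x    b1.z    b1.vx   b1.vz   b2.x    b2.z    b2.vx   b2.vz 
     12  0.0945   +0.000  +0.031  +0.000  +0.002   -0.046  +0.093  -0.055  -0.002
     25  0.1969   +0.000  +0.031  +0.001  +0.000   -0.063  +0.086  -0.327  -0.223
     37  0.2913   +0.000  +0.031  +0.000  +0.000   -0.087  +0.042  +0.051  +0.118


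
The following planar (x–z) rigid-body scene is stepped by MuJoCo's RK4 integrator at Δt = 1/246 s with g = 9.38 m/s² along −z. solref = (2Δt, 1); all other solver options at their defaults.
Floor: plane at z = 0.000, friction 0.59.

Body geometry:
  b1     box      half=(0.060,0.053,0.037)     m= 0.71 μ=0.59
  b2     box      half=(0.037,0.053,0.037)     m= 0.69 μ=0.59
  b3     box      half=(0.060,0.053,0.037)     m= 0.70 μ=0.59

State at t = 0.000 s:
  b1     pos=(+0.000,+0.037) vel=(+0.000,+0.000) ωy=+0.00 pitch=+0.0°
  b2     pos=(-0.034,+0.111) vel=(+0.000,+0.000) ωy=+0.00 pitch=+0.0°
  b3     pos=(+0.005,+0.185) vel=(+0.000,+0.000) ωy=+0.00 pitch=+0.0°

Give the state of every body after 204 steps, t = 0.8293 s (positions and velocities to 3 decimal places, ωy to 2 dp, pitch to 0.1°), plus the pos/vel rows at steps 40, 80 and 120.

State at t = 0.8293 s:
  b1     pos=(+0.000,+0.037) vel=(+0.000,+0.000) ωy=+0.00 pitch=+0.0°
  b2     pos=(-0.034,+0.111) vel=(+0.000,+0.000) ωy=+0.00 pitch=+0.0°
  b3     pos=(+0.150,+0.037) vel=(+0.000,+0.000) ωy=+0.00 pitch=+180.0°

Key-timestep trajectory:
   step    t(s)  b1.x    b1.z    b1.vx   b1.vz   b2.x    b2.z    b2.vx   b2.vz   b3.x    b3.z    b3.vx   b3.vz 
     40  0.1626   +0.000  +0.037  +0.000  +0.000   -0.034  +0.111  +0.000  +0.000   +0.009  +0.185  +0.059  -0.010
     80  0.3252   +0.000  +0.037  +0.000  +0.000   -0.034  +0.111  -0.001  +0.000   +0.032  +0.171  +0.239  -0.267
    120  0.4878   +0.000  +0.037  +0.000  +0.000   -0.034  +0.111  +0.000  +0.000   +0.101  +0.118  +0.549  -0.488


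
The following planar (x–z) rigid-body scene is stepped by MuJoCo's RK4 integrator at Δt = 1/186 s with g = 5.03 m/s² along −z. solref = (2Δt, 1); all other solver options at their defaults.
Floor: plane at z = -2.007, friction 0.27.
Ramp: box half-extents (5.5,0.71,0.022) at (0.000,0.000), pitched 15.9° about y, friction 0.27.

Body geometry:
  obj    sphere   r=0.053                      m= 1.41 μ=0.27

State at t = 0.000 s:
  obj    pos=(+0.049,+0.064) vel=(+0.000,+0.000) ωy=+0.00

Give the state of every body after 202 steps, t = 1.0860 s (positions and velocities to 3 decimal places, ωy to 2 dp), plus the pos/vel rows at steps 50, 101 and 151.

State at t = 1.0860 s:
  obj    pos=(+0.607,-0.095) vel=(+1.028,-0.293) ωy=+20.17

Key-timestep trajectory:
   step    t(s)  obj.x    obj.z    obj.vx   obj.vz 
     50  0.2688   +0.083  +0.054  +0.255  -0.073
    101  0.5430   +0.189  +0.024  +0.514  -0.146
    151  0.8118   +0.361  -0.025  +0.769  -0.219


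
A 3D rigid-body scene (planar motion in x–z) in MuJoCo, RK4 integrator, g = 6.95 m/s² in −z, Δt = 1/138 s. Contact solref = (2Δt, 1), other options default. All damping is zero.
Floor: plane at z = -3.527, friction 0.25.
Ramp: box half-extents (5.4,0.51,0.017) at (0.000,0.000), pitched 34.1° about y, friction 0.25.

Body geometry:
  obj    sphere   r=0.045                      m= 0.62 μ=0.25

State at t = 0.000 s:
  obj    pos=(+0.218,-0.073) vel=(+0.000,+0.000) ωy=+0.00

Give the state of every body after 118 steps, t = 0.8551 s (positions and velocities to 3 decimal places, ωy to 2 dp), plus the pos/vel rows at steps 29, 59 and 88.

State at t = 0.8551 s:
  obj    pos=(+1.061,-0.643) vel=(+1.971,-1.334) ωy=+52.86

Key-timestep trajectory:
   step    t(s)  obj.x    obj.z    obj.vx   obj.vz 
     29  0.2101   +0.269  -0.107  +0.485  -0.328
     59  0.4275   +0.429  -0.216  +0.986  -0.667
     88  0.6377   +0.687  -0.390  +1.470  -0.995


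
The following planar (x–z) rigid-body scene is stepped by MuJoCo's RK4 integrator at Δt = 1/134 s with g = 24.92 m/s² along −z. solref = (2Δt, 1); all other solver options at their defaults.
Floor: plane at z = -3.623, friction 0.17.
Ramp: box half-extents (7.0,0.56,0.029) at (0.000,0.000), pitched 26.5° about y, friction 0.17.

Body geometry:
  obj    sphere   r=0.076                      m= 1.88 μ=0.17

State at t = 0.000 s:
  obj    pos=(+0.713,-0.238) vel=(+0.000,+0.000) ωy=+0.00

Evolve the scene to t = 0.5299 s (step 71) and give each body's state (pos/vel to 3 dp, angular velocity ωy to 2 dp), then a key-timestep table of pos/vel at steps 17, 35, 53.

State at t = 0.5299 s:
  obj    pos=(+1.711,-0.736) vel=(+3.767,-1.878) ωy=+55.32

Key-timestep trajectory:
   step    t(s)  obj.x    obj.z    obj.vx   obj.vz 
     17  0.1269   +0.770  -0.267  +0.903  -0.450
     35  0.2612   +0.956  -0.359  +1.857  -0.926
     53  0.3955   +1.269  -0.516  +2.812  -1.402


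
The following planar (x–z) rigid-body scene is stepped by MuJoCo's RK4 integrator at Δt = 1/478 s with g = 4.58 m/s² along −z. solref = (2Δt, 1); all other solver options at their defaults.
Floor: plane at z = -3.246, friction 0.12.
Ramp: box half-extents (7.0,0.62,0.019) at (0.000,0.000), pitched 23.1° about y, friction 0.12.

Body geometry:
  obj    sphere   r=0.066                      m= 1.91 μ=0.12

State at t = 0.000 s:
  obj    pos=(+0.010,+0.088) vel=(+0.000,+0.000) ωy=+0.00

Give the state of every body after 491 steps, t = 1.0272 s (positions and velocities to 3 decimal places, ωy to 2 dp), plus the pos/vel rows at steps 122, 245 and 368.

State at t = 1.0272 s:
  obj    pos=(+0.638,-0.180) vel=(+1.221,-0.522) ωy=+19.61

Key-timestep trajectory:
   step    t(s)  obj.x    obj.z    obj.vx   obj.vz 
    122  0.2552   +0.049  +0.071  +0.305  -0.128
    245  0.5126   +0.167  +0.021  +0.609  -0.262
    368  0.7699   +0.363  -0.062  +0.916  -0.389


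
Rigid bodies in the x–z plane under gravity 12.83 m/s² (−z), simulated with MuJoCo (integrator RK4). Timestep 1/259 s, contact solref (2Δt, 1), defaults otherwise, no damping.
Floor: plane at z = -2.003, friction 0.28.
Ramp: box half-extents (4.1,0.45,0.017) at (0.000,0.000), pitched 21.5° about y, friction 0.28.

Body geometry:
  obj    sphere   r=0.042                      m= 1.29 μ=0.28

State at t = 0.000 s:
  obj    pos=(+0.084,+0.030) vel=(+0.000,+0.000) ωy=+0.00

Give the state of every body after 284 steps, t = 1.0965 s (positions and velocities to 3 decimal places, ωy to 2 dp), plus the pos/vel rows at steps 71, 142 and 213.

State at t = 1.0965 s:
  obj    pos=(+1.963,-0.710) vel=(+3.427,-1.350) ωy=+87.68

Key-timestep trajectory:
   step    t(s)  obj.x    obj.z    obj.vx   obj.vz 
     71  0.2741   +0.202  -0.016  +0.857  -0.337
    142  0.5483   +0.554  -0.155  +1.713  -0.675
    213  0.8224   +1.141  -0.386  +2.570  -1.012


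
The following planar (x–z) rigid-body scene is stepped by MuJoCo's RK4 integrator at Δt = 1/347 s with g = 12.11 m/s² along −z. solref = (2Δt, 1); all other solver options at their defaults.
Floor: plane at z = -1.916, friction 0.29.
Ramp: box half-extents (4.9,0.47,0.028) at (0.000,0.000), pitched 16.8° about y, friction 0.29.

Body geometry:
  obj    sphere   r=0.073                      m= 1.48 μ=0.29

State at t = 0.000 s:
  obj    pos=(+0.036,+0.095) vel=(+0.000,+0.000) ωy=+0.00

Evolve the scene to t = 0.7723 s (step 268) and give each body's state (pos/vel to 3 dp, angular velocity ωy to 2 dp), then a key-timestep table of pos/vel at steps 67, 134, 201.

State at t = 0.7723 s:
  obj    pos=(+0.750,-0.121) vel=(+1.849,-0.558) ωy=+26.45

Key-timestep trajectory:
   step    t(s)  obj.x    obj.z    obj.vx   obj.vz 
     67  0.1931   +0.081  +0.081  +0.462  -0.140
    134  0.3862   +0.214  +0.041  +0.924  -0.279
    201  0.5793   +0.438  -0.027  +1.386  -0.419


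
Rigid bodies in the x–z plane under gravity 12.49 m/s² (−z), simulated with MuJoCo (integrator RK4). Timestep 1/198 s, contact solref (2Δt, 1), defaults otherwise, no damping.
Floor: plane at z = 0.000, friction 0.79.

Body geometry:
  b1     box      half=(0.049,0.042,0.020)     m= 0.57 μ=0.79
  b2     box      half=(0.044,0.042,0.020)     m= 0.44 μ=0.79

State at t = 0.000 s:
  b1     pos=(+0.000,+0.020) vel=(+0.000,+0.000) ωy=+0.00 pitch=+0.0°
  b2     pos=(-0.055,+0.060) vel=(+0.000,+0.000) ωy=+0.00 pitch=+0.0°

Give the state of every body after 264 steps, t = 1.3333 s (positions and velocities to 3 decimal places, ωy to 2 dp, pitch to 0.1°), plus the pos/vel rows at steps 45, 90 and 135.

State at t = 1.3333 s:
  b1     pos=(+0.000,+0.020) vel=(+0.000,+0.000) ωy=+0.00 pitch=+0.0°
  b2     pos=(-0.099,+0.044) vel=(+0.000,+0.000) ωy=+0.00 pitch=-90.0°

Key-timestep trajectory:
   step    t(s)  b1.x    b1.z    b1.vx   b1.vz   b2.x    b2.z    b2.vx   b2.vz 
     45  0.2273   +0.000  +0.020  +0.000  +0.000   -0.084  +0.048  -0.193  -0.019
     90  0.4545   +0.000  +0.020  +0.000  +0.000   -0.108  +0.047  +0.094  -0.021
    135  0.6818   +0.000  +0.020  +0.000  +0.000   -0.102  +0.045  +0.036  -0.011


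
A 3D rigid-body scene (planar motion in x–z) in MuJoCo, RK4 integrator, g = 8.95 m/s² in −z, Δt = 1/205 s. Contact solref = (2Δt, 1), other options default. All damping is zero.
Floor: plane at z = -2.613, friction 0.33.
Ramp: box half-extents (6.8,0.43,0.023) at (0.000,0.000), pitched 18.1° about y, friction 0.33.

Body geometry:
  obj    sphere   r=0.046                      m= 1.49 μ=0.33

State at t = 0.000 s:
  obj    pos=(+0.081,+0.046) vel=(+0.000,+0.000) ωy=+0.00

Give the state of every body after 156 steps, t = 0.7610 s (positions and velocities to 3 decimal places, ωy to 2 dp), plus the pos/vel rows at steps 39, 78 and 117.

State at t = 0.7610 s:
  obj    pos=(+0.628,-0.133) vel=(+1.437,-0.470) ωy=+32.85

Key-timestep trajectory:
   step    t(s)  obj.x    obj.z    obj.vx   obj.vz 
     39  0.1902   +0.115  +0.035  +0.359  -0.117
     78  0.3805   +0.218  +0.001  +0.718  -0.235
    117  0.5707   +0.389  -0.054  +1.078  -0.352


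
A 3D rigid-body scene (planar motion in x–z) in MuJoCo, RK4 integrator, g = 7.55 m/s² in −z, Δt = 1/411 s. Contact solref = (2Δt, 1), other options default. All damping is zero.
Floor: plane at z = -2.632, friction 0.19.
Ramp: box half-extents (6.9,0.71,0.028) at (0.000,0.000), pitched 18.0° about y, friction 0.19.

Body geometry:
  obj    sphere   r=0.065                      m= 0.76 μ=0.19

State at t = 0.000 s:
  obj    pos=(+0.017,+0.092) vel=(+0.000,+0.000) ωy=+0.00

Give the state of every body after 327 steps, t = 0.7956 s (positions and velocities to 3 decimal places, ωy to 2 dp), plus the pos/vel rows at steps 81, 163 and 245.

State at t = 0.7956 s:
  obj    pos=(+0.519,-0.071) vel=(+1.261,-0.410) ωy=+20.40

Key-timestep trajectory:
   step    t(s)  obj.x    obj.z    obj.vx   obj.vz 
     81  0.1971   +0.048  +0.082  +0.312  -0.102
    163  0.3966   +0.142  +0.052  +0.629  -0.204
    245  0.5961   +0.299  +0.001  +0.945  -0.307


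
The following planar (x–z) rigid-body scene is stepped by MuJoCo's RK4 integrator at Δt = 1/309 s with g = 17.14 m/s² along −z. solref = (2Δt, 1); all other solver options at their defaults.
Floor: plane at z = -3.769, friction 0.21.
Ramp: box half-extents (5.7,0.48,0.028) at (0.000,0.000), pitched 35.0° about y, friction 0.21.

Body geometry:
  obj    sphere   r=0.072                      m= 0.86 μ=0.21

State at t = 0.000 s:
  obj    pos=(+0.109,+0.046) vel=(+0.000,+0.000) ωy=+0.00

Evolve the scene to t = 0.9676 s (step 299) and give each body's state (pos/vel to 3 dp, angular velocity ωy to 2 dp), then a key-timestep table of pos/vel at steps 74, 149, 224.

State at t = 0.9676 s:
  obj    pos=(+2.802,-1.840) vel=(+5.567,-3.898) ωy=+94.35

Key-timestep trajectory:
   step    t(s)  obj.x    obj.z    obj.vx   obj.vz 
     74  0.2395   +0.274  -0.070  +1.378  -0.965
    149  0.4822   +0.778  -0.423  +2.774  -1.942
    224  0.7249   +1.621  -1.013  +4.170  -2.920


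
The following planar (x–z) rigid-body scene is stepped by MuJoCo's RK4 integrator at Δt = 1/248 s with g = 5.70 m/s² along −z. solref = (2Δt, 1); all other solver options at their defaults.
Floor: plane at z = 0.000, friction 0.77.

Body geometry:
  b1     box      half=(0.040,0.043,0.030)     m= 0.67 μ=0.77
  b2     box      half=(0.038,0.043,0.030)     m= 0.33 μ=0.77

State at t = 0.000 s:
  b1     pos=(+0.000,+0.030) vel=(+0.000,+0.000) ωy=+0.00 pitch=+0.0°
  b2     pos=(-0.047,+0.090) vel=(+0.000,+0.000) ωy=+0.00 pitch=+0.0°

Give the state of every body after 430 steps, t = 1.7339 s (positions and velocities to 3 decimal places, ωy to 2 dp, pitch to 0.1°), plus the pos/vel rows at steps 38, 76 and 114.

State at t = 1.7339 s:
  b1     pos=(+0.000,+0.030) vel=(+0.000,+0.000) ωy=+0.00 pitch=+0.0°
  b2     pos=(-0.082,+0.038) vel=(+0.000,+0.000) ωy=+0.00 pitch=-90.0°

Key-timestep trajectory:
   step    t(s)  b1.x    b1.z    b1.vx   b1.vz   b2.x    b2.z    b2.vx   b2.vz 
     38  0.1532   +0.000  +0.030  +0.000  +0.000   -0.056  +0.086  -0.133  -0.080
     76  0.3065   +0.000  +0.030  +0.000  +0.000   -0.083  +0.037  -0.194  +0.036
    114  0.4597   +0.000  +0.030  +0.000  +0.000   -0.085  +0.040  +0.117  -0.075


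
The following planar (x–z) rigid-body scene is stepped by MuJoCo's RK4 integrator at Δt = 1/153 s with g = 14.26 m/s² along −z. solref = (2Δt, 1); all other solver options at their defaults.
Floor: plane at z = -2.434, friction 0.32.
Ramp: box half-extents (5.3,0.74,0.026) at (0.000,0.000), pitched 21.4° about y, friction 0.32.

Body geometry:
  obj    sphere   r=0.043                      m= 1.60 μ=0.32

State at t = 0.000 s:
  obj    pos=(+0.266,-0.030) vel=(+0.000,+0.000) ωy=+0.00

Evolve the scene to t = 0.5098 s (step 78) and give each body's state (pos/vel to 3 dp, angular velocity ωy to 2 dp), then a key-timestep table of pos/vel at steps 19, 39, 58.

State at t = 0.5098 s:
  obj    pos=(+0.716,-0.206) vel=(+1.764,-0.691) ωy=+44.05

Key-timestep trajectory:
   step    t(s)  obj.x    obj.z    obj.vx   obj.vz 
     19  0.1242   +0.293  -0.041  +0.430  -0.168
     39  0.2549   +0.378  -0.074  +0.882  -0.346
     58  0.3791   +0.515  -0.128  +1.312  -0.514


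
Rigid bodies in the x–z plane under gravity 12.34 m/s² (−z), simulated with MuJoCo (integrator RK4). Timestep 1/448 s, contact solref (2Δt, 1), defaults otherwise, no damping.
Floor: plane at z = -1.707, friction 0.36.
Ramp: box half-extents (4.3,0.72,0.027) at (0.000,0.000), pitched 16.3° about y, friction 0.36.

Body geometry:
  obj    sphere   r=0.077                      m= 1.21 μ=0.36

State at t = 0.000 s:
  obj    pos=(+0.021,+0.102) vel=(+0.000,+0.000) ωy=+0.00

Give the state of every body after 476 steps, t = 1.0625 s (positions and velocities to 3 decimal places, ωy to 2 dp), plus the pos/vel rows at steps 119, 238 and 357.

State at t = 1.0625 s:
  obj    pos=(+1.361,-0.290) vel=(+2.523,-0.738) ωy=+34.13

Key-timestep trajectory:
   step    t(s)  obj.x    obj.z    obj.vx   obj.vz 
    119  0.2656   +0.105  +0.078  +0.631  -0.184
    238  0.5312   +0.356  +0.004  +1.261  -0.369
    357  0.7969   +0.775  -0.118  +1.892  -0.553


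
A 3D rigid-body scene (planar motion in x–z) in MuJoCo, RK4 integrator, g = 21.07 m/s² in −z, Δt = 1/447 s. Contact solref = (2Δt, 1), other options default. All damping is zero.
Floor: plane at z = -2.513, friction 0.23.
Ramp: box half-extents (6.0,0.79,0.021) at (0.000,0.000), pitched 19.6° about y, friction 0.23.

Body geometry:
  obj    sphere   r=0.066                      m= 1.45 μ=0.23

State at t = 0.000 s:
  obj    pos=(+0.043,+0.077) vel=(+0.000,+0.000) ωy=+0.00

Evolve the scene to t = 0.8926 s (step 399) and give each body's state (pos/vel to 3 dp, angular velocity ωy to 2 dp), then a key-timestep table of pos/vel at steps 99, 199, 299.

State at t = 0.8926 s:
  obj    pos=(+1.938,-0.598) vel=(+4.245,-1.512) ωy=+68.27

Key-timestep trajectory:
   step    t(s)  obj.x    obj.z    obj.vx   obj.vz 
     99  0.2215   +0.160  +0.035  +1.053  -0.375
    199  0.4452   +0.514  -0.091  +2.117  -0.754
    299  0.6689   +1.107  -0.302  +3.181  -1.133


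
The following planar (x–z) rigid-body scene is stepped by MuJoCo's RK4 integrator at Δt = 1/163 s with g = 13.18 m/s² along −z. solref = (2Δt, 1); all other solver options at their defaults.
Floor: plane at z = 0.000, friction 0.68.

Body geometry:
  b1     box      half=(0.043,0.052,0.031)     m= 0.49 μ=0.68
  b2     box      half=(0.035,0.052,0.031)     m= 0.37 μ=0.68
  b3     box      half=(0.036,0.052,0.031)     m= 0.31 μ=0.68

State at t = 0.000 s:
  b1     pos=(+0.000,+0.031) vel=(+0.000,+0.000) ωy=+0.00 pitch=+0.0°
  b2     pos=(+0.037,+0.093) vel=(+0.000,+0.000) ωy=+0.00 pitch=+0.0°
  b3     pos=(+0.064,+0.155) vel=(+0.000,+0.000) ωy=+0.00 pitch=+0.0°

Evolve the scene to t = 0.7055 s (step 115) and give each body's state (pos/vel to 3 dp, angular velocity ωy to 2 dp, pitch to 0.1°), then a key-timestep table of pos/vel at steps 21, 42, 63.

State at t = 0.7055 s:
  b1     pos=(+0.000,+0.031) vel=(+0.000,+0.000) ωy=+0.00 pitch=+0.0°
  b2     pos=(+0.079,+0.035) vel=(+0.000,+0.000) ωy=+0.00 pitch=+90.0°
  b3     pos=(+0.168,+0.036) vel=(+0.000,+0.000) ωy=+0.00 pitch=+90.0°

Key-timestep trajectory:
   step    t(s)  b1.x    b1.z    b1.vx   b1.vz   b2.x    b2.z    b2.vx   b2.vz   b3.x    b3.z    b3.vx   b3.vz 
     21  0.1288   +0.000  +0.031  -0.001  +0.000   +0.042  +0.093  +0.091  +0.003   +0.079  +0.150  +0.261  -0.104
     42  0.2577   +0.000  +0.031  +0.000  +0.000   +0.068  +0.081  +0.308  -0.406   +0.138  +0.089  +0.561  -1.129
     63  0.3865   +0.000  +0.031  +0.000  +0.000   +0.079  +0.035  +0.006  +0.006   +0.173  +0.040  -0.091  -0.053


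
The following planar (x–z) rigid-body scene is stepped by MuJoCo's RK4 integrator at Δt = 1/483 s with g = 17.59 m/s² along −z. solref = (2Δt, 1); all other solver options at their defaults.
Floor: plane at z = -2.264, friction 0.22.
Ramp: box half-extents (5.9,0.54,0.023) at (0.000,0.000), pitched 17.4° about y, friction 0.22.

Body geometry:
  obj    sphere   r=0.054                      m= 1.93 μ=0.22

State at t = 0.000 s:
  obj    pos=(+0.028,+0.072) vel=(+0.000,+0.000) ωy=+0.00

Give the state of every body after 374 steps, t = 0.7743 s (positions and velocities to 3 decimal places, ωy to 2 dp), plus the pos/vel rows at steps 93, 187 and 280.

State at t = 0.7743 s:
  obj    pos=(+1.103,-0.265) vel=(+2.776,-0.870) ωy=+53.87

Key-timestep trajectory:
   step    t(s)  obj.x    obj.z    obj.vx   obj.vz 
     93  0.1925   +0.094  +0.051  +0.690  -0.216
    187  0.3872   +0.297  -0.012  +1.388  -0.435
    280  0.5797   +0.630  -0.117  +2.079  -0.651


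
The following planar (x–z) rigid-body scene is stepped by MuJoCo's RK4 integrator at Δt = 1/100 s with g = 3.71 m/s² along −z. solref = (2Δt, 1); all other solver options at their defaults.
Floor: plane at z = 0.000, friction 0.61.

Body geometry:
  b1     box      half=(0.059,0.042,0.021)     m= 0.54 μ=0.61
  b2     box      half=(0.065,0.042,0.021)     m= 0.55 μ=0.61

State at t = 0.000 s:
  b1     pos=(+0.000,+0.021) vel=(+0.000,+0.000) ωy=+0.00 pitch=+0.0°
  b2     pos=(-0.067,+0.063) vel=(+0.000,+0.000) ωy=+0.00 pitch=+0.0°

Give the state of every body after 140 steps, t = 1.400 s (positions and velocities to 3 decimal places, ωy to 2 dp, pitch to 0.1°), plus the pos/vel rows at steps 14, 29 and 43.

State at t = 1.400 s:
  b1     pos=(+0.000,+0.021) vel=(+0.000,+0.000) ωy=+0.00 pitch=+0.0°
  b2     pos=(-0.077,+0.055) vel=(+0.000,+0.000) ωy=+0.01 pitch=-35.0°

Key-timestep trajectory:
   step    t(s)  b1.x    b1.z    b1.vx   b1.vz   b2.x    b2.z    b2.vx   b2.vz 
     14  0.1400   +0.000  +0.021  +0.000  +0.000   -0.070  +0.062  -0.045  -0.024
     29  0.2900   +0.000  +0.021  +0.000  +0.000   -0.079  +0.055  -0.026  +0.049
     43  0.4300   +0.000  +0.021  +0.000  +0.000   -0.077  +0.055  -0.016  -0.004


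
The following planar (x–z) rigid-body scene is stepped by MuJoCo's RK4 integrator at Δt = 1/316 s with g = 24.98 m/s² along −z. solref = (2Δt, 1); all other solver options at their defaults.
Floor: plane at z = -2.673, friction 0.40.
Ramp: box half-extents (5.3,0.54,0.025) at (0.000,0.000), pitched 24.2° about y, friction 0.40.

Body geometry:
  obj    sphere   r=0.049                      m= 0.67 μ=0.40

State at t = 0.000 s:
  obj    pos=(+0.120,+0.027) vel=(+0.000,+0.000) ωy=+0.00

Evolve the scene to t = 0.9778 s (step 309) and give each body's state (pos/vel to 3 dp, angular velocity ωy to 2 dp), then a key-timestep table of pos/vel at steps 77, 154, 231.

State at t = 0.9778 s:
  obj    pos=(+3.310,-1.406) vel=(+6.524,-2.932) ωy=+145.95

Key-timestep trajectory:
   step    t(s)  obj.x    obj.z    obj.vx   obj.vz 
     77  0.2437   +0.318  -0.062  +1.626  -0.731
    154  0.4873   +0.912  -0.329  +3.251  -1.461
    231  0.7310   +1.903  -0.774  +4.877  -2.192


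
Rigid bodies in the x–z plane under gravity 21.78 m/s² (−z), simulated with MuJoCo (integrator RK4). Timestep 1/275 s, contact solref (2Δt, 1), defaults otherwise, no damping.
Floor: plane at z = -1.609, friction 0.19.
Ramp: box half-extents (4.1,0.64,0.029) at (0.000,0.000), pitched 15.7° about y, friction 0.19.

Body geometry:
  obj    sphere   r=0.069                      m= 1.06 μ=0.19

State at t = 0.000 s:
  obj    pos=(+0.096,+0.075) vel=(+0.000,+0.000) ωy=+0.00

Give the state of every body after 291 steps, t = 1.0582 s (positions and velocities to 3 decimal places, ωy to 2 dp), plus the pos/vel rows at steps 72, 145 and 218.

State at t = 1.0582 s:
  obj    pos=(+2.365,-0.563) vel=(+4.289,-1.205) ωy=+64.55

Key-timestep trajectory:
   step    t(s)  obj.x    obj.z    obj.vx   obj.vz 
     72  0.2618   +0.235  +0.036  +1.061  -0.298
    145  0.5273   +0.659  -0.084  +2.137  -0.601
    218  0.7927   +1.369  -0.283  +3.213  -0.903


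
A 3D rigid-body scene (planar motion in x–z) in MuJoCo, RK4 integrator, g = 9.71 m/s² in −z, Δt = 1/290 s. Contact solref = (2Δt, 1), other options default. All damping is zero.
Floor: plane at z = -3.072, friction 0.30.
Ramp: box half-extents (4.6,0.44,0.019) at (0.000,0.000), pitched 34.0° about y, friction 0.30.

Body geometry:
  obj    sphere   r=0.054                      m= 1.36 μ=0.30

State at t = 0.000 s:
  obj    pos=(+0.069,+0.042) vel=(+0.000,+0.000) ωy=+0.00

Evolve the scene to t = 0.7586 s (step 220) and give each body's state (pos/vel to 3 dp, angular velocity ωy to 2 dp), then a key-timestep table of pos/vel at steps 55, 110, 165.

State at t = 0.7586 s:
  obj    pos=(+0.994,-0.583) vel=(+2.439,-1.645) ωy=+54.47

Key-timestep trajectory:
   step    t(s)  obj.x    obj.z    obj.vx   obj.vz 
     55  0.1897   +0.127  +0.003  +0.610  -0.411
    110  0.3793   +0.300  -0.114  +1.220  -0.823
    165  0.5690   +0.589  -0.310  +1.830  -1.234


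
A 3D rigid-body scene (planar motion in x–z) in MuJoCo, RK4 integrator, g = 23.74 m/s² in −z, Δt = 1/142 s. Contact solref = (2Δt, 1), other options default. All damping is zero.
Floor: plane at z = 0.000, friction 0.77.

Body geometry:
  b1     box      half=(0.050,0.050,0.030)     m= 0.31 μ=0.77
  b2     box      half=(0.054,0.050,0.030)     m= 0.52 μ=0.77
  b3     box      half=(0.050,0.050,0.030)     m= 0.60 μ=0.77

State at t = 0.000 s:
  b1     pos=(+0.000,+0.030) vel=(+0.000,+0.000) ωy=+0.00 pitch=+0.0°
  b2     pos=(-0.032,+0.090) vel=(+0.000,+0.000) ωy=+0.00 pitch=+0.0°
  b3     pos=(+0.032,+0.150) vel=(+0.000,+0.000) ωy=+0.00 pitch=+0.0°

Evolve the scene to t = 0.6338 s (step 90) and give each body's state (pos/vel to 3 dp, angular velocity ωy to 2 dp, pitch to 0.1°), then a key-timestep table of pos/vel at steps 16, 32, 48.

State at t = 0.6338 s:
  b1     pos=(+0.000,+0.030) vel=(+0.000,+0.000) ωy=+0.00 pitch=-0.1°
  b2     pos=(-0.033,+0.090) vel=(+0.000,+0.000) ωy=+0.00 pitch=-0.2°
  b3     pos=(+0.114,+0.050) vel=(+0.000,+0.000) ωy=+0.00 pitch=+90.0°

Key-timestep trajectory:
   step    t(s)  b1.x    b1.z    b1.vx   b1.vz   b2.x    b2.z    b2.vx   b2.vz   b3.x    b3.z    b3.vx   b3.vz 
     16  0.1127   +0.000  +0.030  +0.000  +0.002   -0.032  +0.090  -0.002  +0.003   +0.054  +0.128  +0.330  -0.737
     32  0.2254   +0.000  +0.030  +0.000  +0.000   -0.033  +0.090  +0.000  +0.000   +0.121  +0.050  +0.149  +0.230
     48  0.3380   +0.000  +0.030  +0.000  +0.000   -0.033  +0.090  +0.000  +0.000   +0.111  +0.050  +0.013  +0.036
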